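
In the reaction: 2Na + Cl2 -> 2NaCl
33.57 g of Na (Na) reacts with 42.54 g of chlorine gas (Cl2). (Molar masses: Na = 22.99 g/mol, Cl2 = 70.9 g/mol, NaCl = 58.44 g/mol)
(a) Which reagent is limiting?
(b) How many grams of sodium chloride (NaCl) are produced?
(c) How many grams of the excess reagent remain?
(a) Cl2, (b) 70.13 g, (c) 5.982 g

Moles of Na = 33.57 g ÷ 22.99 g/mol = 1.4602 mol
Moles of Cl2 = 42.54 g ÷ 70.9 g/mol = 0.6 mol
Moles ÷ coefficient: Na: 1.4602/2 = 0.7301, Cl2: 0.6/1 = 0.6
(a) Cl2 has the smaller value, so Cl2 is the limiting reagent.
(b) Moles of NaCl = 0.6 mol Cl2 × (2/1) = 1.2 mol; mass = 1.2 mol × 58.44 g/mol = 70.13 g
(c) Na consumed = 0.6 × (2/1) = 1.2 mol; remaining = 1.4602 − 1.2 = 0.2602 mol; mass = 0.2602 mol × 22.99 g/mol = 5.982 g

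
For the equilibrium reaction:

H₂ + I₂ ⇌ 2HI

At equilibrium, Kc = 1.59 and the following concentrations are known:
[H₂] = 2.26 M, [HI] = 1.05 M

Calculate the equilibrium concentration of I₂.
[I₂] = 0.3068 M

Kc = ([HI]^2) / ([H₂] × [I₂]) = 1.59
[I₂]^1 = (product terms)/(Kc · other reactant terms) = 1.1025 / (1.59 · 2.26) = 0.30681
[I₂] = 0.3068 M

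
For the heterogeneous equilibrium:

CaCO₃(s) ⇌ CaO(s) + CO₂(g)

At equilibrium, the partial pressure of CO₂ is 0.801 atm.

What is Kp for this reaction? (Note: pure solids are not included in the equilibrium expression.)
K_p = 0.801

Solids (CaCO₃, CaO) have activity 1 and are excluded.
Kp = P(CO₂) = 0.801.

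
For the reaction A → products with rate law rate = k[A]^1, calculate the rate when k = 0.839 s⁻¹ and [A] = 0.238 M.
0.1997 M/s

rate = k·[A]^1 = 0.839·(0.238)^1 = 0.839·0.238 = 0.1997 M/s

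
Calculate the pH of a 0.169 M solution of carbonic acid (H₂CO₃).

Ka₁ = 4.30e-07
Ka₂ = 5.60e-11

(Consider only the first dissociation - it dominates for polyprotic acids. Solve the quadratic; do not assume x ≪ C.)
pH = 3.57

x² + Ka₁·x − Ka₁·C = 0 with Ka₁ = 4.30e-07, C = 0.169.
x = (−Ka₁ + √(Ka₁² + 4·Ka₁·C))/2 = 2.6936e-04 M, so pH = 3.57.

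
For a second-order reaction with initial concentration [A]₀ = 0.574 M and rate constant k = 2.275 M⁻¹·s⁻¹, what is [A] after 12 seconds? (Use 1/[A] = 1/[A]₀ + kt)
0.0344 M

1/[A] = 1/[A]₀ + k·t = 1/0.574 + (2.275)·(12) = 1.7422 + 27.3000 = 29.0422
[A] = 1/29.0422 = 0.0344 M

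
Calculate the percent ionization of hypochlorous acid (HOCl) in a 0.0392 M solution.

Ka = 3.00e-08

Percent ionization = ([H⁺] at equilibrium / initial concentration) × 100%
Percent ionization = 0.0874%

Let x = [H⁺]. Ka = x²/(C - x) ⇒ x² + (3.00e-08)x - (3.00e-08)(0.0392) = 0. x = 3.4278e-05. Percent = (3.4278e-05/0.0392) × 100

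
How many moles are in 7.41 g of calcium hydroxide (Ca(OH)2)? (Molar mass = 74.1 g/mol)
Moles = 7.41 g ÷ 74.1 g/mol = 0.1 mol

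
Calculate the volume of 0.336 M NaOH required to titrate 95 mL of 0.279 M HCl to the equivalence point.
V_{base} = 78.9 mL

At equivalence: moles acid = moles base.
moles HCl = 0.279 M × 0.095 L = 0.026505 mol
V_NaOH = 0.026505 mol ÷ 0.336 M = 0.07888 L = 78.9 mL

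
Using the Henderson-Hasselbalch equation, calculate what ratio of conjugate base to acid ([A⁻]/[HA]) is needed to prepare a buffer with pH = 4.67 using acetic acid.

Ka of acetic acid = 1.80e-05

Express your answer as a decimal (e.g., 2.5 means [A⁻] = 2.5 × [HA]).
[A⁻]/[HA] = 0.842

pKa = −log(1.80e-05) = 4.7447. pH = pKa + log([A⁻]/[HA]). 4.67 = 4.7447 + log(ratio). log(ratio) = 4.67 − 4.7447 = -0.0747. ratio = 10^(-0.0747) = 0.842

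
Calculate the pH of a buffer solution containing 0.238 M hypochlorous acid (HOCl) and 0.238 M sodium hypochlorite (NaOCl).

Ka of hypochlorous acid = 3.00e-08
pH = 7.52

pKa = -log(3.00e-08) = 7.52. pH = pKa + log([A⁻]/[HA]) = 7.52 + log(0.238/0.238)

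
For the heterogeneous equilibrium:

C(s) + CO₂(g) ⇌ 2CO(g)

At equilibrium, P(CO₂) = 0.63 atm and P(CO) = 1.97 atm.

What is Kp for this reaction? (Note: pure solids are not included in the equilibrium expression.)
K_p = 6.160

Solid C is excluded.
Kp = P(CO)²/P(CO₂) = (1.97)²/0.63 = 3.881/0.63 = 6.160.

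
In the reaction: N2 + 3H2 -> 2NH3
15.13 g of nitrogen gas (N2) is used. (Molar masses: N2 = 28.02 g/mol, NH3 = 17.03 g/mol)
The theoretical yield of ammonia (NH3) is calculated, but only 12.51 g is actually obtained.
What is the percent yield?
Moles of N2 = 15.13 g ÷ 28.02 g/mol = 0.539971 mol
Mole ratio: 2 mol NH3 / 1 mol N2
Moles of NH3 = 0.539971 × (2/1) = 1.07994 mol
Theoretical yield = 1.07994 mol × 17.03 g/mol = 18.391 g
Actual yield = 12.51 g
Percent yield = (12.51 / 18.391) × 100% = 68.0%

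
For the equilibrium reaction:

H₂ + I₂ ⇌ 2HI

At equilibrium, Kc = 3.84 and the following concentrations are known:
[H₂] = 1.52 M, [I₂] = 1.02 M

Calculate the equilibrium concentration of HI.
[HI] = 2.4400 M

Kc = ([HI]^2) / ([H₂] × [I₂]) = 3.84
[HI]^2 = Kc · (reactant terms)/(other product terms) = 3.84 · 1.5504 / 1 = 5.9535
[HI] = (5.9535)^(1/2) = 2.4400 M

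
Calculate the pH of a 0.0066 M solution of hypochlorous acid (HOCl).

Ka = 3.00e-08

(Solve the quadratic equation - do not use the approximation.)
pH = 4.85

x² + Ka×x - Ka×C = 0. Using quadratic formula: [H⁺] = 1.4056e-05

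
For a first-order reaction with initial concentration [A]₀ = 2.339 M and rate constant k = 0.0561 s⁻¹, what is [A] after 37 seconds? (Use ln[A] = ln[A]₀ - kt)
0.2935 M

ln[A] = ln[A]₀ - k·t = ln(2.339) - (0.0561)·(37) = 0.8497 - 2.0757 = -1.2260
[A] = e^(-1.2260) = 0.2935 M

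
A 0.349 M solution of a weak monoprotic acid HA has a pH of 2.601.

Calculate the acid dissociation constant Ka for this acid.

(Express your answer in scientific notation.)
K_a = 1.81e-05

[H⁺] = 10^(−pH) = 10^(−2.601) = 2.506e-03 M. For HA ⇌ H⁺ + A⁻, Ka = x²/(C − x) = (2.506e-03)²/(0.349 − 2.506e-03) = 1.81e-05.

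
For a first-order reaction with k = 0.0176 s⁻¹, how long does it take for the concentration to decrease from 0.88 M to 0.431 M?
40.56 s

From ln[A] = ln[A]₀ - k·t: t = ln([A]₀/[A])/k = ln(0.88/0.431)/0.0176 = ln(2.0418)/0.0176 = 0.7138/0.0176 = 40.56 s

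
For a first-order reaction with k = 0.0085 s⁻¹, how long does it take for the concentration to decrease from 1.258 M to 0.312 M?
164.03 s

From ln[A] = ln[A]₀ - k·t: t = ln([A]₀/[A])/k = ln(1.258/0.312)/0.0085 = ln(4.0321)/0.0085 = 1.3943/0.0085 = 164.03 s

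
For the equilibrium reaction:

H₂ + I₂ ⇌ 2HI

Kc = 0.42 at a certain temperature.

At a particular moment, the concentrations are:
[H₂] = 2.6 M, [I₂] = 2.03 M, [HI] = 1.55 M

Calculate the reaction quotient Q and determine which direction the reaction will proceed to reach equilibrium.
Q = 0.455, Q > K, reaction proceeds reverse (toward reactants)

Q = ([HI]^2) / ([H₂] × [I₂])
  = ((1.55)^2) / ((2.6)·(2.03)) = 2.4025/5.278 = 0.4552
Since Q = 0.4552 > Kc = 0.42, the reaction proceeds reverse (toward reactants) to reach equilibrium.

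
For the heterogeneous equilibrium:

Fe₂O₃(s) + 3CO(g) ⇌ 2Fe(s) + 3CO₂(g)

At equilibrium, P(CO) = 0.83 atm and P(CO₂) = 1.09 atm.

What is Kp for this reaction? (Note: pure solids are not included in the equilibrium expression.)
K_p = 2.265

Solids (Fe₂O₃, Fe) are excluded.
Kp = P(CO₂)³/P(CO)³ = (1.09)³/(0.83)³ = 1.295/0.5718 = 2.265.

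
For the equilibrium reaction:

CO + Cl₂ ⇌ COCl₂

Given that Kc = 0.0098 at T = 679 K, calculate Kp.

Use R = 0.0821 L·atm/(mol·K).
K_p = 1.76e-04

Δn = (moles gaseous products) − (moles gaseous reactants) = -1
T = 679 K; RT = 0.0821 × 679 = 55.7459
Kp = Kc·(RT)^Δn = 0.0098 × (55.7459)^-1 = 0.0098 × 0.0179385 = 1.76e-04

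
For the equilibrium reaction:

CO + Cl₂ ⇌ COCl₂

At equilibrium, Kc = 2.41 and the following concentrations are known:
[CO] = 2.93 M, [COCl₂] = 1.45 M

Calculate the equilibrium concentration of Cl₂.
[Cl₂] = 0.2053 M

Kc = ([COCl₂]) / ([CO] × [Cl₂]) = 2.41
[Cl₂]^1 = (product terms)/(Kc · other reactant terms) = 1.45 / (2.41 · 2.93) = 0.20534
[Cl₂] = 0.2053 M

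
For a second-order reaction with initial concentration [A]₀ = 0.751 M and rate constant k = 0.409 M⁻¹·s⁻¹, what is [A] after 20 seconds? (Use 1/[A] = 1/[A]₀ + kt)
0.1051 M

1/[A] = 1/[A]₀ + k·t = 1/0.751 + (0.409)·(20) = 1.3316 + 8.1800 = 9.5116
[A] = 1/9.5116 = 0.1051 M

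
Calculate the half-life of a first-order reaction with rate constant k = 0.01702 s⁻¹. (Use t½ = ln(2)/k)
40.73 s

t½ = ln(2)/k = 0.6931/0.01702 = 40.73 s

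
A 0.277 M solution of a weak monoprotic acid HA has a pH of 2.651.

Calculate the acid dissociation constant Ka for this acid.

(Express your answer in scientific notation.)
K_a = 1.82e-05

[H⁺] = 10^(−pH) = 10^(−2.651) = 2.234e-03 M. For HA ⇌ H⁺ + A⁻, Ka = x²/(C − x) = (2.234e-03)²/(0.277 − 2.234e-03) = 1.82e-05.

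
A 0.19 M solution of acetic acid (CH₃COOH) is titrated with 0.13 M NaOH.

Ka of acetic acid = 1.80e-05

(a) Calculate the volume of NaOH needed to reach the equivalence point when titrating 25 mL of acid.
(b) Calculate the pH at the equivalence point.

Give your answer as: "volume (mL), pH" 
V = 36.5 mL, pH = 8.82

(a) At equivalence: moles acid = moles base.
moles acid = 0.19 × 0.025 = 0.00475 mol; V_NaOH = 0.00475/0.13 = 0.03654 L = 36.5 mL.
(b) At equivalence, all acid → conjugate base A⁻ at [A⁻] = 0.00475/0.06154 = 0.07719 M.
Kb = Kw/Ka = 1.0e-14/1.80e-05 = 5.556e-10; [OH⁻] = √(Kb·[A⁻]) = 6.548e-06; pOH = 5.18; pH = 14 − pOH = 8.82.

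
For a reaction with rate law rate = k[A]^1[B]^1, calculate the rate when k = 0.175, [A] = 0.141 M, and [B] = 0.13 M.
0.003208 M/s

rate = k·[A]^1·[B]^1 = 0.175·(0.141)^1·(0.13)^1 = 0.175·0.141·0.13 = 0.003208 M/s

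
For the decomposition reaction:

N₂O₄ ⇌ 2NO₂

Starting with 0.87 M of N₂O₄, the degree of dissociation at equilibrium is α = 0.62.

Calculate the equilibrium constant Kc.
K_c = 3.5203

x = α·[A]₀ = 0.62 × 0.87 = 0.5394 M dissociated.
At eq: [N₂O₄] = 0.87 − 0.5394 = 0.3306 M; [NO₂] = 2x = 1.079 M.
Kc = [NO₂]²/[N₂O₄] = (1.079)²/0.3306 = 3.52.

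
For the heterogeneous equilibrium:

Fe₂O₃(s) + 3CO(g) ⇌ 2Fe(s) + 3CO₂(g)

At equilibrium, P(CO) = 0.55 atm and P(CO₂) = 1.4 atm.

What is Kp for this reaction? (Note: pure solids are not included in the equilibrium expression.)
K_p = 16.493

Solids (Fe₂O₃, Fe) are excluded.
Kp = P(CO₂)³/P(CO)³ = (1.4)³/(0.55)³ = 2.744/0.1664 = 16.493.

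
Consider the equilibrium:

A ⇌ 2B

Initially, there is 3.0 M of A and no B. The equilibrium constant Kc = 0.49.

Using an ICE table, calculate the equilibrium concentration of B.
[B] = 1.096 M

ICE: [A] = 3.0 − x, [B] = 2x.
Kc = (2x)²/(3.0 − x) = 0.49 ⇒ 4x² + 0.49x − 1.47 = 0.
x = (−0.49 + √(0.49² + 4·4·1.47))/(2·4) = (−0.49 + √23.76)/8 = 0.54805.
[B] = 2x = 1.096 M.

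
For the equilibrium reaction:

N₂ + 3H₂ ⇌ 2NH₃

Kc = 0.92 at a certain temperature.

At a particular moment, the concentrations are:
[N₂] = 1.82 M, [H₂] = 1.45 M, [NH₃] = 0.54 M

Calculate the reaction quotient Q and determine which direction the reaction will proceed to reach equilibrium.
Q = 0.053, Q < K, reaction proceeds forward (toward products)

Q = ([NH₃]^2) / ([N₂] × [H₂]^3)
  = ((0.54)^2) / ((1.82)·(1.45)^3) = 0.2916/5.5485 = 0.05255
Since Q = 0.05255 < Kc = 0.92, the reaction proceeds forward (toward products) to reach equilibrium.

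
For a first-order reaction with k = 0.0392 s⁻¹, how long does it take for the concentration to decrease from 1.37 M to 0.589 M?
21.53 s

From ln[A] = ln[A]₀ - k·t: t = ln([A]₀/[A])/k = ln(1.37/0.589)/0.0392 = ln(2.3260)/0.0392 = 0.8441/0.0392 = 21.53 s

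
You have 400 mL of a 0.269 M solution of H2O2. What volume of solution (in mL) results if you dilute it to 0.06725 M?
Using M₁V₁ = M₂V₂:
0.269 × 400 = 0.06725 × V₂
V₂ = (0.269 × 400) / 0.06725 = 1600 mL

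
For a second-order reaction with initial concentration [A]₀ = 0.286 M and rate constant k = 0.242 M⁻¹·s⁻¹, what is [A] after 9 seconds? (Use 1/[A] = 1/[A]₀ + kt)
0.1762 M

1/[A] = 1/[A]₀ + k·t = 1/0.286 + (0.242)·(9) = 3.4965 + 2.1780 = 5.6745
[A] = 1/5.6745 = 0.1762 M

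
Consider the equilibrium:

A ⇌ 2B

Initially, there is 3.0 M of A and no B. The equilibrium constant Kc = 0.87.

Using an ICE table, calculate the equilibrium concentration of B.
[B] = 1.413 M

ICE: [A] = 3.0 − x, [B] = 2x.
Kc = (2x)²/(3.0 − x) = 0.87 ⇒ 4x² + 0.87x − 2.61 = 0.
x = (−0.87 + √(0.87² + 4·4·2.61))/(2·4) = (−0.87 + √42.517)/8 = 0.70631.
[B] = 2x = 1.413 M.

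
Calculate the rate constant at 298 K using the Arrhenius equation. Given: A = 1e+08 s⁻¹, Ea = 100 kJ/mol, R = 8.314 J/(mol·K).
2.96e-10 s⁻¹

k = A·exp(-Ea/(R·T)) = 1e+08·exp(-100000/(8.314·298)) = 1e+08·exp(-40.3621) = 1e+08·2.9578e-18 = 2.96e-10 s⁻¹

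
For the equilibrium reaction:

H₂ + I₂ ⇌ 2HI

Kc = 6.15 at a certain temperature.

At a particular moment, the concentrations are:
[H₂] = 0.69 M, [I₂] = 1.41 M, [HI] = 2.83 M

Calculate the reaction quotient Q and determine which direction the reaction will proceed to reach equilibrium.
Q = 8.232, Q > K, reaction proceeds reverse (toward reactants)

Q = ([HI]^2) / ([H₂] × [I₂])
  = ((2.83)^2) / ((0.69)·(1.41)) = 8.0089/0.9729 = 8.232
Since Q = 8.232 > Kc = 6.15, the reaction proceeds reverse (toward reactants) to reach equilibrium.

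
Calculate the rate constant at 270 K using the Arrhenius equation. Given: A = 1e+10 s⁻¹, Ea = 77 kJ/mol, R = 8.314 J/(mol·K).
1.27e-05 s⁻¹

k = A·exp(-Ea/(R·T)) = 1e+10·exp(-77000/(8.314·270)) = 1e+10·exp(-34.3018) = 1e+10·1.2674e-15 = 1.27e-05 s⁻¹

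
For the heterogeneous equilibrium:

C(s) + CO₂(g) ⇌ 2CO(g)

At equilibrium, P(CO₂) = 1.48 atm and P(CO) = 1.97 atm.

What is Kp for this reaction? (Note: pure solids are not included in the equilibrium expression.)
K_p = 2.622

Solid C is excluded.
Kp = P(CO)²/P(CO₂) = (1.97)²/1.48 = 3.881/1.48 = 2.622.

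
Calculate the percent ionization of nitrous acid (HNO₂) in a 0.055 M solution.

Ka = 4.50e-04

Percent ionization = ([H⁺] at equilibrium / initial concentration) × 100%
Percent ionization = 8.65%

Let x = [H⁺]. Ka = x²/(C - x) ⇒ x² + (4.50e-04)x - (4.50e-04)(0.055) = 0. x = 4.7550e-03. Percent = (4.7550e-03/0.055) × 100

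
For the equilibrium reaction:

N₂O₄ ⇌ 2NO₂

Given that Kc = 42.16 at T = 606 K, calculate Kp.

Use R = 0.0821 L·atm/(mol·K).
K_p = 2.10e+03

Δn = (moles gaseous products) − (moles gaseous reactants) = 1
T = 606 K; RT = 0.0821 × 606 = 49.7526
Kp = Kc·(RT)^Δn = 42.16 × (49.7526)^1 = 42.16 × 49.7526 = 2.10e+03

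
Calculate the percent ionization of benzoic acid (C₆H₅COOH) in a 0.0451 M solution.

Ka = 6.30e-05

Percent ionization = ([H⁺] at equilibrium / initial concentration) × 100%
Percent ionization = 3.67%

Let x = [H⁺]. Ka = x²/(C - x) ⇒ x² + (6.30e-05)x - (6.30e-05)(0.0451) = 0. x = 1.6544e-03. Percent = (1.6544e-03/0.0451) × 100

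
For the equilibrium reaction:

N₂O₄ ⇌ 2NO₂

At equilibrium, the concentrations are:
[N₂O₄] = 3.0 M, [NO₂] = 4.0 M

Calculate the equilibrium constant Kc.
K_c = 5.3333

Kc = ([NO₂]^2) / ([N₂O₄])
   = ((4.0)^2) / ((3.0))
   = 16 / 3 = 5.3333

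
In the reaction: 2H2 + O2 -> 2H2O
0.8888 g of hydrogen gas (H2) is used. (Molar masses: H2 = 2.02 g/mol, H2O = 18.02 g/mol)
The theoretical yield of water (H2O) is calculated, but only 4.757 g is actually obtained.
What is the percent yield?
Moles of H2 = 0.8888 g ÷ 2.02 g/mol = 0.44 mol
Mole ratio: 2 mol H2O / 2 mol H2
Moles of H2O = 0.44 × (2/2) = 0.44 mol
Theoretical yield = 0.44 mol × 18.02 g/mol = 7.9288 g
Actual yield = 4.757 g
Percent yield = (4.757 / 7.9288) × 100% = 60.0%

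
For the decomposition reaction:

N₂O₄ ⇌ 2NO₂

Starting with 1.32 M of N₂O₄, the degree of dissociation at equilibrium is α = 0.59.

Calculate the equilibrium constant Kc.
K_c = 4.4828

x = α·[A]₀ = 0.59 × 1.32 = 0.7788 M dissociated.
At eq: [N₂O₄] = 1.32 − 0.7788 = 0.5412 M; [NO₂] = 2x = 1.558 M.
Kc = [NO₂]²/[N₂O₄] = (1.558)²/0.5412 = 4.483.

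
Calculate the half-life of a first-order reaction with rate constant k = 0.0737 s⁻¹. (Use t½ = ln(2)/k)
9.40 s

t½ = ln(2)/k = 0.6931/0.0737 = 9.40 s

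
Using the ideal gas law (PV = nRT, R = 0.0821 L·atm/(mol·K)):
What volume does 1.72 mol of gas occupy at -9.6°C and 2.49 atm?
T = -9.6°C + 273.15 = 263.55 K
V = nRT/P = (1.72 × 0.0821 × 263.55) / 2.49
V = 14.95 L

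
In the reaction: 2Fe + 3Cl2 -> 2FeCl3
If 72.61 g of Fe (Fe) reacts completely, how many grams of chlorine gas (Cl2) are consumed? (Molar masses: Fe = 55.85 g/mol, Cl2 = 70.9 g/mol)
Moles of Fe = 72.61 g ÷ 55.85 g/mol = 1.30009 mol
Mole ratio: 3 mol Cl2 / 2 mol Fe
Moles of Cl2 = 1.30009 × (3/2) = 1.95013 mol
Mass of Cl2 = 1.95013 mol × 70.9 g/mol = 138.3 g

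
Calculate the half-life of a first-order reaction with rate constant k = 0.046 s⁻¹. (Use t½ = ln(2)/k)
15.07 s

t½ = ln(2)/k = 0.6931/0.046 = 15.07 s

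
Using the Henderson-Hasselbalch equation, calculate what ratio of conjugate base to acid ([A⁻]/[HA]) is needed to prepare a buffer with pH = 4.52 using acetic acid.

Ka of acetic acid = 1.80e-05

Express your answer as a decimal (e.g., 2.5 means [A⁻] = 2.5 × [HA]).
[A⁻]/[HA] = 0.596

pKa = −log(1.80e-05) = 4.7447. pH = pKa + log([A⁻]/[HA]). 4.52 = 4.7447 + log(ratio). log(ratio) = 4.52 − 4.7447 = -0.2247. ratio = 10^(-0.2247) = 0.596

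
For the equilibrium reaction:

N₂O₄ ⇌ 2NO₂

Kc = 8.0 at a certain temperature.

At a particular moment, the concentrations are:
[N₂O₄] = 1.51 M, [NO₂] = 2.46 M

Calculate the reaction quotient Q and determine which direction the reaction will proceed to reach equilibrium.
Q = 4.008, Q < K, reaction proceeds forward (toward products)

Q = ([NO₂]^2) / ([N₂O₄])
  = ((2.46)^2) / ((1.51)) = 6.0516/1.51 = 4.008
Since Q = 4.008 < Kc = 8.0, the reaction proceeds forward (toward products) to reach equilibrium.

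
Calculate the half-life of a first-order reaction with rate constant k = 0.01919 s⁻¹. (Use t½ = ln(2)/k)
36.12 s

t½ = ln(2)/k = 0.6931/0.01919 = 36.12 s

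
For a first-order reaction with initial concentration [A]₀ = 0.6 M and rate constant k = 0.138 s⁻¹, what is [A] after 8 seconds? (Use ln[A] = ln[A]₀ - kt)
0.1989 M

ln[A] = ln[A]₀ - k·t = ln(0.6) - (0.138)·(8) = -0.5108 - 1.1040 = -1.6148
[A] = e^(-1.6148) = 0.1989 M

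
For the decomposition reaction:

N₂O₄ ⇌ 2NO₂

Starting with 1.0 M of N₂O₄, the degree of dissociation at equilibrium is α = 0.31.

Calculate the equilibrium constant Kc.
K_c = 0.5571

x = α·[A]₀ = 0.31 × 1.0 = 0.31 M dissociated.
At eq: [N₂O₄] = 1.0 − 0.31 = 0.69 M; [NO₂] = 2x = 0.62 M.
Kc = [NO₂]²/[N₂O₄] = (0.62)²/0.69 = 0.5571.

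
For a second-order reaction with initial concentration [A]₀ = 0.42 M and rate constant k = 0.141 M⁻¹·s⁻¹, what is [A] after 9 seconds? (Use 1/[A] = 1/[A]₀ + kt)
0.2740 M

1/[A] = 1/[A]₀ + k·t = 1/0.42 + (0.141)·(9) = 2.3810 + 1.2690 = 3.6500
[A] = 1/3.6500 = 0.2740 M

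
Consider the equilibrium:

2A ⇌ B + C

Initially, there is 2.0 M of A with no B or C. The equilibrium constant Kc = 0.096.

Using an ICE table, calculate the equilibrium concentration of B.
[B] = 0.383 M

ICE: [A] = 2.0 − 2x, [B] = [C] = x.
Kc = x²/(2.0 − 2x)² = 0.096 ⇒ √Kc = x/(2.0 − 2x).
x = √0.096·2.0/(1 + 2√0.096) = 0.30984·2.0/1.6197 = 0.38259.
[B] = x = 0.383 M.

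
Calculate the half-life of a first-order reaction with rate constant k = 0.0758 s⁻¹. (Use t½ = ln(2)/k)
9.14 s

t½ = ln(2)/k = 0.6931/0.0758 = 9.14 s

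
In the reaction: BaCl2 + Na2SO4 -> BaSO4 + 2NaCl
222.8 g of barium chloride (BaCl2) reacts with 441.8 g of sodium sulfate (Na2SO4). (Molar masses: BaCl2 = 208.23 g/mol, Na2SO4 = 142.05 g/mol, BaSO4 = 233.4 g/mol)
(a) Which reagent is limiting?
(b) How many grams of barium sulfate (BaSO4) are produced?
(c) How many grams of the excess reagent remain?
(a) BaCl2, (b) 249.7 g, (c) 289.8 g

Moles of BaCl2 = 222.8 g ÷ 208.23 g/mol = 1.06997 mol
Moles of Na2SO4 = 441.8 g ÷ 142.05 g/mol = 3.11017 mol
Moles ÷ coefficient: BaCl2: 1.06997/1 = 1.07, Na2SO4: 3.11017/1 = 3.11
(a) BaCl2 has the smaller value, so BaCl2 is the limiting reagent.
(b) Moles of BaSO4 = 1.06997 mol BaCl2 × (1/1) = 1.06997 mol; mass = 1.06997 mol × 233.4 g/mol = 249.7 g
(c) Na2SO4 consumed = 1.06997 × (1/1) = 1.06997 mol; remaining = 3.11017 − 1.06997 = 2.0402 mol; mass = 2.0402 mol × 142.05 g/mol = 289.8 g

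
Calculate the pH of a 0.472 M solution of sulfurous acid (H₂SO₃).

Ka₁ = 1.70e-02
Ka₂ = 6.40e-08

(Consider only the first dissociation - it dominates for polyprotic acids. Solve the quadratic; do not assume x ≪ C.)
pH = 1.09

x² + Ka₁·x − Ka₁·C = 0 with Ka₁ = 1.70e-02, C = 0.472.
x = (−Ka₁ + √(Ka₁² + 4·Ka₁·C))/2 = 8.1479e-02 M, so pH = 1.09.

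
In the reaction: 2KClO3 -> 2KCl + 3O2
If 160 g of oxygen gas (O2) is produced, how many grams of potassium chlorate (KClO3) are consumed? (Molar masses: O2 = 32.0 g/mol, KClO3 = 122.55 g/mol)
Moles of O2 = 160 g ÷ 32.0 g/mol = 5 mol
Mole ratio: 2 mol KClO3 / 3 mol O2
Moles of KClO3 = 5 × (2/3) = 3.33333 mol
Mass of KClO3 = 3.33333 mol × 122.55 g/mol = 408.5 g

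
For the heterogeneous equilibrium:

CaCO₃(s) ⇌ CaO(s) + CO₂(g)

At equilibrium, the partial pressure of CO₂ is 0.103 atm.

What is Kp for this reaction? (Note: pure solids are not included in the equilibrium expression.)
K_p = 0.103

Solids (CaCO₃, CaO) have activity 1 and are excluded.
Kp = P(CO₂) = 0.103.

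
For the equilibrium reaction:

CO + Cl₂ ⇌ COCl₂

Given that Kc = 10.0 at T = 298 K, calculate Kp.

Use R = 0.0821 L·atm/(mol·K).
K_p = 0.4087

Δn = (moles gaseous products) − (moles gaseous reactants) = -1
T = 298 K; RT = 0.0821 × 298 = 24.4658
Kp = Kc·(RT)^Δn = 10.0 × (24.4658)^-1 = 10.0 × 0.0408734 = 0.4087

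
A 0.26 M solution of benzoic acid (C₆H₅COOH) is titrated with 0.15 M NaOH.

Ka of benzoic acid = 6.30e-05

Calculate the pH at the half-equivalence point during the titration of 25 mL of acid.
pH = pKa = 4.20

At the half-equivalence point, [HA] = [A⁻], so by Henderson–Hasselbalch pH = pKa + log(1) = pKa.
pKa = −log(6.30e-05) = 4.20.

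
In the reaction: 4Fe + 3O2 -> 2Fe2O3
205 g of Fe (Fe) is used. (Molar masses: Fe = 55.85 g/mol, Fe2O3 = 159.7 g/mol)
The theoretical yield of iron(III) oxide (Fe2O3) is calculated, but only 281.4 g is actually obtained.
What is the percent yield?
Moles of Fe = 205 g ÷ 55.85 g/mol = 3.67055 mol
Mole ratio: 2 mol Fe2O3 / 4 mol Fe
Moles of Fe2O3 = 3.67055 × (2/4) = 1.83527 mol
Theoretical yield = 1.83527 mol × 159.7 g/mol = 293.09 g
Actual yield = 281.4 g
Percent yield = (281.4 / 293.09) × 100% = 96.0%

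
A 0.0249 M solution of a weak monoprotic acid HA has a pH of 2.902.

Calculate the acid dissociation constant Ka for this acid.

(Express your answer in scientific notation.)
K_a = 6.64e-05

[H⁺] = 10^(−pH) = 10^(−2.902) = 1.253e-03 M. For HA ⇌ H⁺ + A⁻, Ka = x²/(C − x) = (1.253e-03)²/(0.0249 − 1.253e-03) = 6.64e-05.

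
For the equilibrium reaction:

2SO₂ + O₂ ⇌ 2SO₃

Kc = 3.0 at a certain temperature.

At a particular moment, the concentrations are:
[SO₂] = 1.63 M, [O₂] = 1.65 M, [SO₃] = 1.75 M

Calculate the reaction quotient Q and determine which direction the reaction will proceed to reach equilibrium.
Q = 0.699, Q < K, reaction proceeds forward (toward products)

Q = ([SO₃]^2) / ([SO₂]^2 × [O₂])
  = ((1.75)^2) / ((1.63)^2·(1.65)) = 3.0625/4.3839 = 0.6986
Since Q = 0.6986 < Kc = 3.0, the reaction proceeds forward (toward products) to reach equilibrium.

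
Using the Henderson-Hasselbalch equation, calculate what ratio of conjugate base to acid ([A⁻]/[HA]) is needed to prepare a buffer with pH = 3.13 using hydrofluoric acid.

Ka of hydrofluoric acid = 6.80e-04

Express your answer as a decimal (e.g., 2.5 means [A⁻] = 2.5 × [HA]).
[A⁻]/[HA] = 0.917

pKa = −log(6.80e-04) = 3.1675. pH = pKa + log([A⁻]/[HA]). 3.13 = 3.1675 + log(ratio). log(ratio) = 3.13 − 3.1675 = -0.0375. ratio = 10^(-0.0375) = 0.917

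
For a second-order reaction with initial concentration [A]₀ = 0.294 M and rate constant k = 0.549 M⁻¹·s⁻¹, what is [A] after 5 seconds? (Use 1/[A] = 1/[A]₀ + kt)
0.1627 M

1/[A] = 1/[A]₀ + k·t = 1/0.294 + (0.549)·(5) = 3.4014 + 2.7450 = 6.1464
[A] = 1/6.1464 = 0.1627 M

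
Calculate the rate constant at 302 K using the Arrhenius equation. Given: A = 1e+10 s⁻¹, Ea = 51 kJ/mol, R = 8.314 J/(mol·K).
1.51e+01 s⁻¹

k = A·exp(-Ea/(R·T)) = 1e+10·exp(-51000/(8.314·302)) = 1e+10·exp(-20.3120) = 1e+10·1.5087e-09 = 1.51e+01 s⁻¹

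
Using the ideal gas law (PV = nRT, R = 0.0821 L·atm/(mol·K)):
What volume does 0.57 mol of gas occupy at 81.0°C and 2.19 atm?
T = 81.0°C + 273.15 = 354.15 K
V = nRT/P = (0.57 × 0.0821 × 354.15) / 2.19
V = 7.57 L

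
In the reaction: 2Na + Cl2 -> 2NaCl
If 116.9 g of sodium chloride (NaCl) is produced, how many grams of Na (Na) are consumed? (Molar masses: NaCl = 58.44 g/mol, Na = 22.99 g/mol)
Moles of NaCl = 116.9 g ÷ 58.44 g/mol = 2.00034 mol
Mole ratio: 2 mol Na / 2 mol NaCl
Moles of Na = 2.00034 × (2/2) = 2.00034 mol
Mass of Na = 2.00034 mol × 22.99 g/mol = 45.99 g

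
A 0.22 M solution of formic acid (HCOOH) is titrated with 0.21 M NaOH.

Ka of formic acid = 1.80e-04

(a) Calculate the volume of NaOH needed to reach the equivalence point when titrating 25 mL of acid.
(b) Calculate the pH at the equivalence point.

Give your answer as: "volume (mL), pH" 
V = 26.2 mL, pH = 8.39

(a) At equivalence: moles acid = moles base.
moles acid = 0.22 × 0.025 = 0.0055 mol; V_NaOH = 0.0055/0.21 = 0.02619 L = 26.2 mL.
(b) At equivalence, all acid → conjugate base A⁻ at [A⁻] = 0.0055/0.05119 = 0.1074 M.
Kb = Kw/Ka = 1.0e-14/1.80e-04 = 5.556e-11; [OH⁻] = √(Kb·[A⁻]) = 2.443e-06; pOH = 5.61; pH = 14 − pOH = 8.39.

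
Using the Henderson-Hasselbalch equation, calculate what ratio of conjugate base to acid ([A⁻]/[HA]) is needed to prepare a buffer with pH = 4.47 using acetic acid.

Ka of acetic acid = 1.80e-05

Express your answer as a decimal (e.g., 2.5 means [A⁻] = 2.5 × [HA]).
[A⁻]/[HA] = 0.531

pKa = −log(1.80e-05) = 4.7447. pH = pKa + log([A⁻]/[HA]). 4.47 = 4.7447 + log(ratio). log(ratio) = 4.47 − 4.7447 = -0.2747. ratio = 10^(-0.2747) = 0.531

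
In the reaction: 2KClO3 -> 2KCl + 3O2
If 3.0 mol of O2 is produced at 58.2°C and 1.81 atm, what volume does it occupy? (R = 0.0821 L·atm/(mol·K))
T = 58.2°C + 273.15 = 331.35 K
V = nRT/P = (3.0 × 0.0821 × 331.35) / 1.81
V = 45.09 L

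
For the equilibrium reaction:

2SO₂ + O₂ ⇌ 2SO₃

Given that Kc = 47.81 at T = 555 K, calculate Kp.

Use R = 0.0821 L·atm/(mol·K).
K_p = 1.0493

Δn = (moles gaseous products) − (moles gaseous reactants) = -1
T = 555 K; RT = 0.0821 × 555 = 45.5655
Kp = Kc·(RT)^Δn = 47.81 × (45.5655)^-1 = 47.81 × 0.0219464 = 1.0493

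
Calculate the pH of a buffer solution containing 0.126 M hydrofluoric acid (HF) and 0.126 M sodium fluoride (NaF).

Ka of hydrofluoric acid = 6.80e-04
pH = 3.17

pKa = -log(6.80e-04) = 3.17. pH = pKa + log([A⁻]/[HA]) = 3.17 + log(0.126/0.126)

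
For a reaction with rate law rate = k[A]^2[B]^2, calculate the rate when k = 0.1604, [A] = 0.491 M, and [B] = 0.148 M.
0.000847 M/s

rate = k·[A]^2·[B]^2 = 0.1604·(0.491)^2·(0.148)^2 = 0.1604·0.241081·0.021904 = 0.000847 M/s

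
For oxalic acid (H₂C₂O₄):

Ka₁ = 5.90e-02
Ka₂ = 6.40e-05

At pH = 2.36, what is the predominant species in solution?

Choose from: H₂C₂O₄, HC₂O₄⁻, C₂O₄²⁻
HC₂O₄⁻

pKa1 = 1.23, pKa2 = 4.19. Each pKa is the crossover between adjacent species; pH = 2.36 lies in the region where HC₂O₄⁻ predominates.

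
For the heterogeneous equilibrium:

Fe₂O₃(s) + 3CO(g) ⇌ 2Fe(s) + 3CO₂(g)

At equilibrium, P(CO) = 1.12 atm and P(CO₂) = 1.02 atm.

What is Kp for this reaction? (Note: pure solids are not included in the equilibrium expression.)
K_p = 0.755

Solids (Fe₂O₃, Fe) are excluded.
Kp = P(CO₂)³/P(CO)³ = (1.02)³/(1.12)³ = 1.061/1.405 = 0.755.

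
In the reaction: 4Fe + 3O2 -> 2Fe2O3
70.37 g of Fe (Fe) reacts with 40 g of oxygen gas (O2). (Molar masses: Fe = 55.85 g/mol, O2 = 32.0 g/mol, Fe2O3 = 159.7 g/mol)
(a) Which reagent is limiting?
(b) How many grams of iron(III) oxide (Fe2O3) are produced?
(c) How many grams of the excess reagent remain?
(a) Fe, (b) 100.6 g, (c) 9.76 g

Moles of Fe = 70.37 g ÷ 55.85 g/mol = 1.25998 mol
Moles of O2 = 40 g ÷ 32.0 g/mol = 1.25 mol
Moles ÷ coefficient: Fe: 1.25998/4 = 0.315, O2: 1.25/3 = 0.4167
(a) Fe has the smaller value, so Fe is the limiting reagent.
(b) Moles of Fe2O3 = 1.25998 mol Fe × (2/4) = 0.629991 mol; mass = 0.629991 mol × 159.7 g/mol = 100.6 g
(c) O2 consumed = 1.25998 × (3/4) = 0.944987 mol; remaining = 1.25 − 0.944987 = 0.305013 mol; mass = 0.305013 mol × 32.0 g/mol = 9.76 g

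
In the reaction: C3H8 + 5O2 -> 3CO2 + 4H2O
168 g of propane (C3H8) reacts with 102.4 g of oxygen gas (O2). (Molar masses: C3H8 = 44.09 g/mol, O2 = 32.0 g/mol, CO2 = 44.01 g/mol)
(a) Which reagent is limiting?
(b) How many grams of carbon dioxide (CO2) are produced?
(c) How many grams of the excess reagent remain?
(a) O2, (b) 84.5 g, (c) 139.8 g

Moles of C3H8 = 168 g ÷ 44.09 g/mol = 3.81039 mol
Moles of O2 = 102.4 g ÷ 32.0 g/mol = 3.2 mol
Moles ÷ coefficient: C3H8: 3.81039/1 = 3.81, O2: 3.2/5 = 0.64
(a) O2 has the smaller value, so O2 is the limiting reagent.
(b) Moles of CO2 = 3.2 mol O2 × (3/5) = 1.92 mol; mass = 1.92 mol × 44.01 g/mol = 84.5 g
(c) C3H8 consumed = 3.2 × (1/5) = 0.64 mol; remaining = 3.81039 − 0.64 = 3.17039 mol; mass = 3.17039 mol × 44.09 g/mol = 139.8 g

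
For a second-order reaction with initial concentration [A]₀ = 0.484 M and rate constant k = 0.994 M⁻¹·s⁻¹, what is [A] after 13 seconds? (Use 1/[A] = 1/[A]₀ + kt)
0.0667 M

1/[A] = 1/[A]₀ + k·t = 1/0.484 + (0.994)·(13) = 2.0661 + 12.9220 = 14.9881
[A] = 1/14.9881 = 0.0667 M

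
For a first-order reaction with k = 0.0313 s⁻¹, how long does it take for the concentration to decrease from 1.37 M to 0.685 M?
22.15 s

From ln[A] = ln[A]₀ - k·t: t = ln([A]₀/[A])/k = ln(1.37/0.685)/0.0313 = ln(2.0000)/0.0313 = 0.6931/0.0313 = 22.15 s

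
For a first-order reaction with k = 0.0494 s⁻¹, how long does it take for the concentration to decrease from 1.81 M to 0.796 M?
16.63 s

From ln[A] = ln[A]₀ - k·t: t = ln([A]₀/[A])/k = ln(1.81/0.796)/0.0494 = ln(2.2739)/0.0494 = 0.8215/0.0494 = 16.63 s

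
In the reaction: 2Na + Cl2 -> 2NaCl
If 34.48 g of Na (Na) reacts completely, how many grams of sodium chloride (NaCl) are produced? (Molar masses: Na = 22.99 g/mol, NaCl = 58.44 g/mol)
Moles of Na = 34.48 g ÷ 22.99 g/mol = 1.49978 mol
Mole ratio: 2 mol NaCl / 2 mol Na
Moles of NaCl = 1.49978 × (2/2) = 1.49978 mol
Mass of NaCl = 1.49978 mol × 58.44 g/mol = 87.65 g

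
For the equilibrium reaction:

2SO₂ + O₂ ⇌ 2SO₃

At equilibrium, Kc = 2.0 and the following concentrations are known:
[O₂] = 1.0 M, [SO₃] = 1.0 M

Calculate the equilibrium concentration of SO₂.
[SO₂] = 0.7071 M

Kc = ([SO₃]^2) / ([SO₂]^2 × [O₂]) = 2.0
[SO₂]^2 = (product terms)/(Kc · other reactant terms) = 1 / (2.0 · 1) = 0.5
[SO₂] = (0.5)^(1/2) = 0.7071 M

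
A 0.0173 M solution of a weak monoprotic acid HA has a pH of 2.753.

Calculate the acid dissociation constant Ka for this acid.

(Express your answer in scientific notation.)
K_a = 2.01e-04

[H⁺] = 10^(−pH) = 10^(−2.753) = 1.766e-03 M. For HA ⇌ H⁺ + A⁻, Ka = x²/(C − x) = (1.766e-03)²/(0.0173 − 1.766e-03) = 2.01e-04.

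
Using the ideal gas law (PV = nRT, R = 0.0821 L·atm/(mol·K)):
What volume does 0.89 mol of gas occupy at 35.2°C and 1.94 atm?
T = 35.2°C + 273.15 = 308.35 K
V = nRT/P = (0.89 × 0.0821 × 308.35) / 1.94
V = 11.61 L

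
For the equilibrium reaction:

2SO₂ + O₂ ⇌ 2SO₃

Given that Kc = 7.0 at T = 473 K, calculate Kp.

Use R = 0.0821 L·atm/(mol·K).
K_p = 0.1803

Δn = (moles gaseous products) − (moles gaseous reactants) = -1
T = 473 K; RT = 0.0821 × 473 = 38.8333
Kp = Kc·(RT)^Δn = 7.0 × (38.8333)^-1 = 7.0 × 0.0257511 = 0.1803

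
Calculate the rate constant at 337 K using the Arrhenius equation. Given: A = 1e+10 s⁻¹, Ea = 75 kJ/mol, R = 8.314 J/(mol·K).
2.37e-02 s⁻¹

k = A·exp(-Ea/(R·T)) = 1e+10·exp(-75000/(8.314·337)) = 1e+10·exp(-26.7683) = 1e+10·2.3695e-12 = 2.37e-02 s⁻¹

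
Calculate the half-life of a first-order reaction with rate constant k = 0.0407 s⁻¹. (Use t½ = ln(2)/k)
17.03 s

t½ = ln(2)/k = 0.6931/0.0407 = 17.03 s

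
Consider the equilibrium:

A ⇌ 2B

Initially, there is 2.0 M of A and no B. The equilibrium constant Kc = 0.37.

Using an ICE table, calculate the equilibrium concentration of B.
[B] = 0.773 M

ICE: [A] = 2.0 − x, [B] = 2x.
Kc = (2x)²/(2.0 − x) = 0.37 ⇒ 4x² + 0.37x − 0.74 = 0.
x = (−0.37 + √(0.37² + 4·4·0.74))/(2·4) = (−0.37 + √11.977)/8 = 0.38635.
[B] = 2x = 0.773 M.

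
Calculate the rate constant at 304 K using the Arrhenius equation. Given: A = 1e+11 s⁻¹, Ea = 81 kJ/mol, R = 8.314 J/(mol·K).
1.21e-03 s⁻¹

k = A·exp(-Ea/(R·T)) = 1e+11·exp(-81000/(8.314·304)) = 1e+11·exp(-32.0480) = 1e+11·1.2070e-14 = 1.21e-03 s⁻¹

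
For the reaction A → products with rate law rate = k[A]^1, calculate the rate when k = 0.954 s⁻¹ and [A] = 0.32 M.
0.3053 M/s

rate = k·[A]^1 = 0.954·(0.32)^1 = 0.954·0.32 = 0.3053 M/s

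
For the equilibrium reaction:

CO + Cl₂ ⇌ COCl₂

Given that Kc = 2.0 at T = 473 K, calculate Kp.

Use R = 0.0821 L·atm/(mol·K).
K_p = 0.0515

Δn = (moles gaseous products) − (moles gaseous reactants) = -1
T = 473 K; RT = 0.0821 × 473 = 38.8333
Kp = Kc·(RT)^Δn = 2.0 × (38.8333)^-1 = 2.0 × 0.0257511 = 0.0515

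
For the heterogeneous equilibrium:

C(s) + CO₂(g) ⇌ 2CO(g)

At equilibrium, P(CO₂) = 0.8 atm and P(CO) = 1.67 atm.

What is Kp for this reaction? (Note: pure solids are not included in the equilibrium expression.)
K_p = 3.486

Solid C is excluded.
Kp = P(CO)²/P(CO₂) = (1.67)²/0.8 = 2.789/0.8 = 3.486.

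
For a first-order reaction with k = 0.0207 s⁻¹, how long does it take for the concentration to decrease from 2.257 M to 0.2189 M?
112.71 s

From ln[A] = ln[A]₀ - k·t: t = ln([A]₀/[A])/k = ln(2.257/0.2189)/0.0207 = ln(10.3106)/0.0207 = 2.3332/0.0207 = 112.71 s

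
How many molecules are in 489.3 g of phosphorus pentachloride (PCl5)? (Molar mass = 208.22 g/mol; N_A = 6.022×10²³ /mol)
Moles = 489.3 g ÷ 208.22 g/mol = 2.34992 mol
Molecules = 2.34992 mol × 6.022×10²³ /mol = 1.415e+24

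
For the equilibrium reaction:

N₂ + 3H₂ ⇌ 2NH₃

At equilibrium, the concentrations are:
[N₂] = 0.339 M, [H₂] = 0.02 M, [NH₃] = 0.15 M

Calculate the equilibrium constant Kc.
K_c = 8.30e+03

Kc = ([NH₃]^2) / ([N₂] × [H₂]^3)
   = ((0.15)^2) / ((0.339)·(0.02)^3)
   = 0.0225 / 2.712e-06 = 8.30e+03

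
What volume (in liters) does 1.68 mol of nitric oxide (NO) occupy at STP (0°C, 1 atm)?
At STP, 1 mol of gas occupies 22.4 L
Volume = 1.68 mol × 22.4 L/mol = 37.63 L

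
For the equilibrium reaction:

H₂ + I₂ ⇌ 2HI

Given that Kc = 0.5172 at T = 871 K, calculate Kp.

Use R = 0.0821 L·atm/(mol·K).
K_p = 0.5172

Δn = (moles gaseous products) − (moles gaseous reactants) = 0
T = 871 K; RT = 0.0821 × 871 = 71.5091
Kp = Kc·(RT)^Δn = 0.5172 × (71.5091)^0 = 0.5172 × 1 = 0.5172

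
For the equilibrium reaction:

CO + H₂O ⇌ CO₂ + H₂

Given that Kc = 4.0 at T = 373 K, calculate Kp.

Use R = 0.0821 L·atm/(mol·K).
K_p = 4.0000

Δn = (moles gaseous products) − (moles gaseous reactants) = 0
T = 373 K; RT = 0.0821 × 373 = 30.6233
Kp = Kc·(RT)^Δn = 4.0 × (30.6233)^0 = 4.0 × 1 = 4.0000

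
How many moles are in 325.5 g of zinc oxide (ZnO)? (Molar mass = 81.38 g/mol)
Moles = 325.5 g ÷ 81.38 g/mol = 4 mol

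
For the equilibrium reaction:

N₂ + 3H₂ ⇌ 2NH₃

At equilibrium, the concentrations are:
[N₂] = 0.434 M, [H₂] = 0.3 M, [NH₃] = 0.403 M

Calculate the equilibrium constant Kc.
K_c = 13.8598

Kc = ([NH₃]^2) / ([N₂] × [H₂]^3)
   = ((0.403)^2) / ((0.434)·(0.3)^3)
   = 0.16241 / 0.011718 = 13.8598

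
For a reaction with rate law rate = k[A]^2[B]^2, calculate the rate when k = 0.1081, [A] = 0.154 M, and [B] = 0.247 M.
0.0001564 M/s

rate = k·[A]^2·[B]^2 = 0.1081·(0.154)^2·(0.247)^2 = 0.1081·0.023716·0.061009 = 0.0001564 M/s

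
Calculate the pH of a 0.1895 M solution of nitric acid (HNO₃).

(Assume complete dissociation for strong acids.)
pH = 0.72

[H⁺] = 0.1895 M for strong acid. pH = -log[H⁺] = -log(0.1895)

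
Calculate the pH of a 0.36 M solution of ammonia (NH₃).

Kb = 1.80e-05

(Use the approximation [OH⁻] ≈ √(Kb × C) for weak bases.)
pH = 11.41

[OH⁻] = √(Kb × C) = √(1.80e-05 × 0.36) = 2.5456e-03. pOH = 2.59, pH = 14 - pOH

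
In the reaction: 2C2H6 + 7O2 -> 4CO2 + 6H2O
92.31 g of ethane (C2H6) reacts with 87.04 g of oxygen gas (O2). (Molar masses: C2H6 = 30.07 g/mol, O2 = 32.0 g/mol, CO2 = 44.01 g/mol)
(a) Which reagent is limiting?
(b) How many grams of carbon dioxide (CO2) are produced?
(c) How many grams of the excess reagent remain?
(a) O2, (b) 68.4 g, (c) 68.94 g

Moles of C2H6 = 92.31 g ÷ 30.07 g/mol = 3.06984 mol
Moles of O2 = 87.04 g ÷ 32.0 g/mol = 2.72 mol
Moles ÷ coefficient: C2H6: 3.06984/2 = 1.535, O2: 2.72/7 = 0.3886
(a) O2 has the smaller value, so O2 is the limiting reagent.
(b) Moles of CO2 = 2.72 mol O2 × (4/7) = 1.55429 mol; mass = 1.55429 mol × 44.01 g/mol = 68.4 g
(c) C2H6 consumed = 2.72 × (2/7) = 0.777143 mol; remaining = 3.06984 − 0.777143 = 2.29269 mol; mass = 2.29269 mol × 30.07 g/mol = 68.94 g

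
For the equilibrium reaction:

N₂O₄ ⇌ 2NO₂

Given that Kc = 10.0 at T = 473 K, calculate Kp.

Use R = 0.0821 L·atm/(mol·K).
K_p = 388.3330

Δn = (moles gaseous products) − (moles gaseous reactants) = 1
T = 473 K; RT = 0.0821 × 473 = 38.8333
Kp = Kc·(RT)^Δn = 10.0 × (38.8333)^1 = 10.0 × 38.8333 = 388.3330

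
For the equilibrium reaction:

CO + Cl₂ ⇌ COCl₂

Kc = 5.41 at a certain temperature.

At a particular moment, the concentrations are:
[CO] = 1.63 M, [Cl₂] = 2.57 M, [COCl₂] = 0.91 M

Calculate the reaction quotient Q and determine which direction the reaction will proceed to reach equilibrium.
Q = 0.217, Q < K, reaction proceeds forward (toward products)

Q = ([COCl₂]) / ([CO] × [Cl₂])
  = ((0.91)) / ((1.63)·(2.57)) = 0.91/4.1891 = 0.2172
Since Q = 0.2172 < Kc = 5.41, the reaction proceeds forward (toward products) to reach equilibrium.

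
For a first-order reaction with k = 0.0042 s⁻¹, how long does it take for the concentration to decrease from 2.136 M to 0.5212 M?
335.85 s

From ln[A] = ln[A]₀ - k·t: t = ln([A]₀/[A])/k = ln(2.136/0.5212)/0.0042 = ln(4.0982)/0.0042 = 1.4106/0.0042 = 335.85 s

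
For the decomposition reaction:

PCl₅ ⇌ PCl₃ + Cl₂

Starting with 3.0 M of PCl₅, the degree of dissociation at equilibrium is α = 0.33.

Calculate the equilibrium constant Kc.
K_c = 0.4876

x = α·[A]₀ = 0.33 × 3.0 = 0.99 M dissociated.
At eq: [PCl₅] = 3.0 − 0.99 = 2.01 M; [PCl₃] = [Cl₂] = x = 0.99 M.
Kc = [PCl₃][Cl₂]/[PCl₅] = (0.99)²/2.01 = 0.4876.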